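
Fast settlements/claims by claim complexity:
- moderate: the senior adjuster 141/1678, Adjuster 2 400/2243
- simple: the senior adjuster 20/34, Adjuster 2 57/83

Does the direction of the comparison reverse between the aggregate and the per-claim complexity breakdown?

Moderate: the senior adjuster 141/1678 = 8.4%, Adjuster 2 400/2243 = 17.8% → Adjuster 2
Simple: the senior adjuster 20/34 = 58.8%, Adjuster 2 57/83 = 68.7% → Adjuster 2
Overall: the senior adjuster 161/1712 = 9.4%, Adjuster 2 457/2326 = 19.6% → Adjuster 2
Adjuster 2 wins overall and in every claim group — no reversal.

No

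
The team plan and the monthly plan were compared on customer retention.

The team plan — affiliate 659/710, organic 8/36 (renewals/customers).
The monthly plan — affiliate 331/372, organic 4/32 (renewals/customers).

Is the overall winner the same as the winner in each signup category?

Affiliate: the team plan 659/710 = 92.8%, the monthly plan 331/372 = 89.0% → the team plan
Organic: the team plan 8/36 = 22.2%, the monthly plan 4/32 = 12.5% → the team plan
Overall: the team plan 667/746 = 89.4%, the monthly plan 335/404 = 82.9% → the team plan
The team plan wins overall and in every signup group — no reversal.

Yes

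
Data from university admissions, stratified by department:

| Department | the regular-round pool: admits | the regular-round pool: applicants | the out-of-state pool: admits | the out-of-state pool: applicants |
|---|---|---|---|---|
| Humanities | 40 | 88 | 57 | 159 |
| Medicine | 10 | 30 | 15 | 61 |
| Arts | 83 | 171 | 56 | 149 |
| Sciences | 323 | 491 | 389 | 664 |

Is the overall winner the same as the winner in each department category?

Yes

Humanities: the regular-round pool 40/88 = 45.5%, the out-of-state pool 57/159 = 35.8% → the regular-round pool
Medicine: the regular-round pool 10/30 = 33.3%, the out-of-state pool 15/61 = 24.6% → the regular-round pool
Arts: the regular-round pool 83/171 = 48.5%, the out-of-state pool 56/149 = 37.6% → the regular-round pool
Sciences: the regular-round pool 323/491 = 65.8%, the out-of-state pool 389/664 = 58.6% → the regular-round pool
Overall: the regular-round pool 456/780 = 58.5%, the out-of-state pool 517/1033 = 50.0% → the regular-round pool
The regular-round pool wins overall and in every department group — no reversal.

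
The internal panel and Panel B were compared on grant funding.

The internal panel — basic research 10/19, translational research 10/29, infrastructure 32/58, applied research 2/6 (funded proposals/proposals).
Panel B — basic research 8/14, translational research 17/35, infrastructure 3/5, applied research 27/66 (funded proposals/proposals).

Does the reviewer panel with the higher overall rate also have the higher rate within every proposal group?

Basic research: the internal panel 10/19 = 52.6%, Panel B 8/14 = 57.1% → Panel B
Translational research: the internal panel 10/29 = 34.5%, Panel B 17/35 = 48.6% → Panel B
Infrastructure: the internal panel 32/58 = 55.2%, Panel B 3/5 = 60.0% → Panel B
Applied research: the internal panel 2/6 = 33.3%, Panel B 27/66 = 40.9% → Panel B
Overall: the internal panel 54/112 = 48.2%, Panel B 55/120 = 45.8% → the internal panel
Panel B wins each proposal group but the internal panel wins overall — the comparison reverses. Panel B's proposals skew toward applied research, which has a lower base rate.

No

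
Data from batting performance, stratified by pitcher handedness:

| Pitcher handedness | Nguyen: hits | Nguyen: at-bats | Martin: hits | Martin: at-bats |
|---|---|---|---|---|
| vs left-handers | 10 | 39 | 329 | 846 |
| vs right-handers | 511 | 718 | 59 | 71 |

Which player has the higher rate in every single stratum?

Martin

Vs left-handers: Nguyen 10/39 = 25.6%, Martin 329/846 = 38.9% → Martin
Vs right-handers: Nguyen 511/718 = 71.2%, Martin 59/71 = 83.1% → Martin
Martin has the higher rate in both groups.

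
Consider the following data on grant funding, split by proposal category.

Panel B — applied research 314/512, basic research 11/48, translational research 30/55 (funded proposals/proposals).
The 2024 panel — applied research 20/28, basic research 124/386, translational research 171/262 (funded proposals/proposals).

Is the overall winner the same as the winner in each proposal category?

Applied research: Panel B 314/512 = 61.3%, the 2024 panel 20/28 = 71.4% → the 2024 panel
Basic research: Panel B 11/48 = 22.9%, the 2024 panel 124/386 = 32.1% → the 2024 panel
Translational research: Panel B 30/55 = 54.5%, the 2024 panel 171/262 = 65.3% → the 2024 panel
Overall: Panel B 355/615 = 57.7%, the 2024 panel 315/676 = 46.6% → Panel B
The 2024 panel wins each proposal group but Panel B wins overall — the comparison reverses. The 2024 panel's proposals skew toward basic research, which has a lower base rate.

No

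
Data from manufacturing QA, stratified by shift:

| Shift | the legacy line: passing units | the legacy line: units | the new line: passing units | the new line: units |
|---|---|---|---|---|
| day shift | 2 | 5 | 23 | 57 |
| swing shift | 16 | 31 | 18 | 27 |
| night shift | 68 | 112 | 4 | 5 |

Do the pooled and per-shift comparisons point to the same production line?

No

Day shift: the legacy line 2/5 = 40.0%, the new line 23/57 = 40.4% → the new line
Swing shift: the legacy line 16/31 = 51.6%, the new line 18/27 = 66.7% → the new line
Night shift: the legacy line 68/112 = 60.7%, the new line 4/5 = 80.0% → the new line
Overall: the legacy line 86/148 = 58.1%, the new line 45/89 = 50.6% → the legacy line
The new line wins each shift group but the legacy line wins overall — the comparison reverses. The new line's units skew toward day shift, which has a lower base rate.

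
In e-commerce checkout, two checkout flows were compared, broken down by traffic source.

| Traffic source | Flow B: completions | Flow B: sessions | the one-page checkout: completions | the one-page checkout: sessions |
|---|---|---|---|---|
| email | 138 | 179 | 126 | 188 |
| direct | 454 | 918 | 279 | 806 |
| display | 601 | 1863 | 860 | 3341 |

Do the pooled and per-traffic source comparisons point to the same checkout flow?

Yes

Email: Flow B 138/179 = 77.1%, the one-page checkout 126/188 = 67.0% → Flow B
Direct: Flow B 454/918 = 49.5%, the one-page checkout 279/806 = 34.6% → Flow B
Display: Flow B 601/1863 = 32.3%, the one-page checkout 860/3341 = 25.7% → Flow B
Overall: Flow B 1193/2960 = 40.3%, the one-page checkout 1265/4335 = 29.2% → Flow B
Flow B wins overall and in every traffic group — no reversal.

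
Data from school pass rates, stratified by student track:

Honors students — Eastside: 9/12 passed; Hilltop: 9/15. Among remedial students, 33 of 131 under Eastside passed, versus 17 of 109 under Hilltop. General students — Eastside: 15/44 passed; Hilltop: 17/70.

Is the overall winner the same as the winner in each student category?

Yes

Honors: Eastside 9/12 = 75.0%, Hilltop 9/15 = 60.0% → Eastside
Remedial: Eastside 33/131 = 25.2%, Hilltop 17/109 = 15.6% → Eastside
General: Eastside 15/44 = 34.1%, Hilltop 17/70 = 24.3% → Eastside
Overall: Eastside 57/187 = 30.5%, Hilltop 43/194 = 22.2% → Eastside
Eastside wins overall and in every student group — no reversal.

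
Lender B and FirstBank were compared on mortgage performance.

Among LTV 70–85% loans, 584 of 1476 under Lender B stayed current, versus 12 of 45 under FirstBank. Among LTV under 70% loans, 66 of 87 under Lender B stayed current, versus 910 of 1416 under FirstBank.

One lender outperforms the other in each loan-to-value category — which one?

Lender B

LTV 70–85%: Lender B 584/1476 = 39.6%, FirstBank 12/45 = 26.7% → Lender B
LTV under 70%: Lender B 66/87 = 75.9%, FirstBank 910/1416 = 64.3% → Lender B
Lender B has the higher rate in both groups.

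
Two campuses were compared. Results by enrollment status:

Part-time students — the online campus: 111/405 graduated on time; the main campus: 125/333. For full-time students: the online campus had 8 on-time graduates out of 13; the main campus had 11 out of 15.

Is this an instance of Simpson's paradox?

Part-time: the online campus 111/405 = 27.4%, the main campus 125/333 = 37.5% → the main campus
Full-time: the online campus 8/13 = 61.5%, the main campus 11/15 = 73.3% → the main campus
Overall: the online campus 119/418 = 28.5%, the main campus 136/348 = 39.1% → the main campus
The main campus wins overall and in every enrollment group — no reversal.

No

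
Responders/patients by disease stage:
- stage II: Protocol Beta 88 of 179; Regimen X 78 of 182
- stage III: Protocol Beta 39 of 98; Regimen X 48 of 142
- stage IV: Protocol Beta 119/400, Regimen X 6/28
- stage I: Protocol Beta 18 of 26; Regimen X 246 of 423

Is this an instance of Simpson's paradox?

Stage II: Protocol Beta 88/179 = 49.2%, Regimen X 78/182 = 42.9% → Protocol Beta
Stage III: Protocol Beta 39/98 = 39.8%, Regimen X 48/142 = 33.8% → Protocol Beta
Stage IV: Protocol Beta 119/400 = 29.8%, Regimen X 6/28 = 21.4% → Protocol Beta
Stage I: Protocol Beta 18/26 = 69.2%, Regimen X 246/423 = 58.2% → Protocol Beta
Overall: Protocol Beta 264/703 = 37.6%, Regimen X 378/775 = 48.8% → Regimen X
Protocol Beta wins each disease group but Regimen X wins overall — the comparison reverses. Protocol Beta's patients skew toward stage IV, which has a lower base rate.

Yes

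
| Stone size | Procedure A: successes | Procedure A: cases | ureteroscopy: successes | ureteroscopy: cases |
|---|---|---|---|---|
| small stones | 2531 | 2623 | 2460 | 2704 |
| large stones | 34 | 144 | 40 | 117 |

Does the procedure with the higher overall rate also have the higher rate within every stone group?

Small stones: Procedure A 2531/2623 = 96.5%, ureteroscopy 2460/2704 = 91.0% → Procedure A
Large stones: Procedure A 34/144 = 23.6%, ureteroscopy 40/117 = 34.2% → ureteroscopy
Overall: Procedure A 2565/2767 = 92.7%, ureteroscopy 2500/2821 = 88.6% → Procedure A
Neither sweeps: Procedure A wins 1 of 2 groups, ureteroscopy wins 1. Procedure A wins overall but not every group — no Simpson reversal.

No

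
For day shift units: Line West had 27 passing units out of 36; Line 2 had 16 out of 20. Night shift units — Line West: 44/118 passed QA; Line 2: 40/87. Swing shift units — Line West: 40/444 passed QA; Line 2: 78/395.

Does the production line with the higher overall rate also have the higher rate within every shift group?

Day shift: Line West 27/36 = 75.0%, Line 2 16/20 = 80.0% → Line 2
Night shift: Line West 44/118 = 37.3%, Line 2 40/87 = 46.0% → Line 2
Swing shift: Line West 40/444 = 9.0%, Line 2 78/395 = 19.7% → Line 2
Overall: Line West 111/598 = 18.6%, Line 2 134/502 = 26.7% → Line 2
Line 2 wins overall and in every shift group — no reversal.

Yes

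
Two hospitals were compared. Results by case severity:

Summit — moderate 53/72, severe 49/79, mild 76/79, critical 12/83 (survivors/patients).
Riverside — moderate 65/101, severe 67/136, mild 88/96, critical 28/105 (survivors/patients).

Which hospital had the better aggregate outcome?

Moderate: Summit 53/72 = 73.6%, Riverside 65/101 = 64.4% → Summit
Severe: Summit 49/79 = 62.0%, Riverside 67/136 = 49.3% → Summit
Mild: Summit 76/79 = 96.2%, Riverside 88/96 = 91.7% → Summit
Critical: Summit 12/83 = 14.5%, Riverside 28/105 = 26.7% → Riverside
Overall: Summit 190/313 = 60.7%, Riverside 248/438 = 56.6% → Summit
(Neither sweeps every case group, but Summit has the higher pooled rate.)

Summit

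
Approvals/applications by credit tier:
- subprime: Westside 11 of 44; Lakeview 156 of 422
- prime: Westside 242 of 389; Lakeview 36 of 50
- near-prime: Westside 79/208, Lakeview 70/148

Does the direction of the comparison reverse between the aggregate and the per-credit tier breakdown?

Subprime: Westside 11/44 = 25.0%, Lakeview 156/422 = 37.0% → Lakeview
Prime: Westside 242/389 = 62.2%, Lakeview 36/50 = 72.0% → Lakeview
Near-prime: Westside 79/208 = 38.0%, Lakeview 70/148 = 47.3% → Lakeview
Overall: Westside 332/641 = 51.8%, Lakeview 262/620 = 42.3% → Westside
Lakeview wins each credit group but Westside wins overall — the comparison reverses. Lakeview's applications skew toward subprime, which has a lower base rate.

Yes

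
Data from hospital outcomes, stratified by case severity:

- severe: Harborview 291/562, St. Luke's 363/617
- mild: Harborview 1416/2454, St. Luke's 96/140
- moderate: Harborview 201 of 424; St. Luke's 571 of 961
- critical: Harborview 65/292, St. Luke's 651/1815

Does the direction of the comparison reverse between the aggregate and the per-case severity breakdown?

Severe: Harborview 291/562 = 51.8%, St. Luke's 363/617 = 58.8% → St. Luke's
Mild: Harborview 1416/2454 = 57.7%, St. Luke's 96/140 = 68.6% → St. Luke's
Moderate: Harborview 201/424 = 47.4%, St. Luke's 571/961 = 59.4% → St. Luke's
Critical: Harborview 65/292 = 22.3%, St. Luke's 651/1815 = 35.9% → St. Luke's
Overall: Harborview 1973/3732 = 52.9%, St. Luke's 1681/3533 = 47.6% → Harborview
St. Luke's wins each case group but Harborview wins overall — the comparison reverses. St. Luke's's patients skew toward critical, which has a lower base rate.

Yes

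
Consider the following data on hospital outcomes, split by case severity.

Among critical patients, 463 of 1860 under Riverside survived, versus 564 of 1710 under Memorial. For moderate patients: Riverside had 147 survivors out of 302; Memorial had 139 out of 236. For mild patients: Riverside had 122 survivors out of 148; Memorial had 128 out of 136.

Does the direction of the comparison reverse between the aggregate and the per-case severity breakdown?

No

Critical: Riverside 463/1860 = 24.9%, Memorial 564/1710 = 33.0% → Memorial
Moderate: Riverside 147/302 = 48.7%, Memorial 139/236 = 58.9% → Memorial
Mild: Riverside 122/148 = 82.4%, Memorial 128/136 = 94.1% → Memorial
Overall: Riverside 732/2310 = 31.7%, Memorial 831/2082 = 39.9% → Memorial
Memorial wins overall and in every case group — no reversal.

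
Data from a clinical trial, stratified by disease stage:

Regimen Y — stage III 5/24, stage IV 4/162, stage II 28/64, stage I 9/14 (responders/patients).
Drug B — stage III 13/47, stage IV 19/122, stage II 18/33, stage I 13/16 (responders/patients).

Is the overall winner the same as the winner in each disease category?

Yes

Stage III: Regimen Y 5/24 = 20.8%, Drug B 13/47 = 27.7% → Drug B
Stage IV: Regimen Y 4/162 = 2.5%, Drug B 19/122 = 15.6% → Drug B
Stage II: Regimen Y 28/64 = 43.8%, Drug B 18/33 = 54.5% → Drug B
Stage I: Regimen Y 9/14 = 64.3%, Drug B 13/16 = 81.2% → Drug B
Overall: Regimen Y 46/264 = 17.4%, Drug B 63/218 = 28.9% → Drug B
Drug B wins overall and in every disease group — no reversal.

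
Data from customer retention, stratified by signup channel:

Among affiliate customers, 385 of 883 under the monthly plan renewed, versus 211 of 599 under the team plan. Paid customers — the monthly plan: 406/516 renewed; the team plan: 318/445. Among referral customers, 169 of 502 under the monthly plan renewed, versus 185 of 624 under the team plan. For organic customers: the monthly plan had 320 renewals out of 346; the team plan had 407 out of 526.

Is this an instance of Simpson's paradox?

No

Affiliate: the monthly plan 385/883 = 43.6%, the team plan 211/599 = 35.2% → the monthly plan
Paid: the monthly plan 406/516 = 78.7%, the team plan 318/445 = 71.5% → the monthly plan
Referral: the monthly plan 169/502 = 33.7%, the team plan 185/624 = 29.6% → the monthly plan
Organic: the monthly plan 320/346 = 92.5%, the team plan 407/526 = 77.4% → the monthly plan
Overall: the monthly plan 1280/2247 = 57.0%, the team plan 1121/2194 = 51.1% → the monthly plan
The monthly plan wins overall and in every signup group — no reversal.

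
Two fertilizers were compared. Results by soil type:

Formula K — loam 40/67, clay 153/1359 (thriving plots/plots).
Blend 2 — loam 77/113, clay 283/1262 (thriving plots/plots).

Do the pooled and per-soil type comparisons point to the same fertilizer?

Loam: Formula K 40/67 = 59.7%, Blend 2 77/113 = 68.1% → Blend 2
Clay: Formula K 153/1359 = 11.3%, Blend 2 283/1262 = 22.4% → Blend 2
Overall: Formula K 193/1426 = 13.5%, Blend 2 360/1375 = 26.2% → Blend 2
Blend 2 wins overall and in every soil group — no reversal.

Yes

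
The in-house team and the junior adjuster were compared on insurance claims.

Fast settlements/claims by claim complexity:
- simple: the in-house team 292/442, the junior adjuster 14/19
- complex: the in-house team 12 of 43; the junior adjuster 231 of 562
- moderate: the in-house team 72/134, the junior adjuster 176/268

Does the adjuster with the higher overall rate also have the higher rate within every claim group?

No

Simple: the in-house team 292/442 = 66.1%, the junior adjuster 14/19 = 73.7% → the junior adjuster
Complex: the in-house team 12/43 = 27.9%, the junior adjuster 231/562 = 41.1% → the junior adjuster
Moderate: the in-house team 72/134 = 53.7%, the junior adjuster 176/268 = 65.7% → the junior adjuster
Overall: the in-house team 376/619 = 60.7%, the junior adjuster 421/849 = 49.6% → the in-house team
The junior adjuster wins each claim group but the in-house team wins overall — the comparison reverses. The junior adjuster's claims skew toward complex, which has a lower base rate.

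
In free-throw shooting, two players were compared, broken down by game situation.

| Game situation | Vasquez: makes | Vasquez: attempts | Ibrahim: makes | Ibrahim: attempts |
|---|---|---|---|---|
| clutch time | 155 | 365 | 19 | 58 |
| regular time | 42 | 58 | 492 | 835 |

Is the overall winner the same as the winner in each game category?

No

Clutch time: Vasquez 155/365 = 42.5%, Ibrahim 19/58 = 32.8% → Vasquez
Regular time: Vasquez 42/58 = 72.4%, Ibrahim 492/835 = 58.9% → Vasquez
Overall: Vasquez 197/423 = 46.6%, Ibrahim 511/893 = 57.2% → Ibrahim
Vasquez wins each game group but Ibrahim wins overall — the comparison reverses. Vasquez's attempts skew toward clutch time, which has a lower base rate.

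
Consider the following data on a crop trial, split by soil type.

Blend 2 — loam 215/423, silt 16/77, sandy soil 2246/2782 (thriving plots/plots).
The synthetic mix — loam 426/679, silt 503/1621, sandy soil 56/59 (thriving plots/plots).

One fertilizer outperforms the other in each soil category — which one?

Loam: Blend 2 215/423 = 50.8%, the synthetic mix 426/679 = 62.7% → the synthetic mix
Silt: Blend 2 16/77 = 20.8%, the synthetic mix 503/1621 = 31.0% → the synthetic mix
Sandy soil: Blend 2 2246/2782 = 80.7%, the synthetic mix 56/59 = 94.9% → the synthetic mix
The synthetic mix has the higher rate in all 3 groups.

the synthetic mix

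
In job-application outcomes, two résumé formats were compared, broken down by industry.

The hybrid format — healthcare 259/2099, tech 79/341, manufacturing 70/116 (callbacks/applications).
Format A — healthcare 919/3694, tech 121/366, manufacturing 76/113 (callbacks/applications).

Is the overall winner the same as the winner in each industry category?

Yes

Healthcare: the hybrid format 259/2099 = 12.3%, Format A 919/3694 = 24.9% → Format A
Tech: the hybrid format 79/341 = 23.2%, Format A 121/366 = 33.1% → Format A
Manufacturing: the hybrid format 70/116 = 60.3%, Format A 76/113 = 67.3% → Format A
Overall: the hybrid format 408/2556 = 16.0%, Format A 1116/4173 = 26.7% → Format A
Format A wins overall and in every industry group — no reversal.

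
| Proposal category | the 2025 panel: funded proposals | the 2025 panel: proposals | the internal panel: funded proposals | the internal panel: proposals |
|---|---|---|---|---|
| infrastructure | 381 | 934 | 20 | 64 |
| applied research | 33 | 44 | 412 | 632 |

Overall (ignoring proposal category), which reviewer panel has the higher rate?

the internal panel

Infrastructure: the 2025 panel 381/934 = 40.8%, the internal panel 20/64 = 31.2% → the 2025 panel
Applied research: the 2025 panel 33/44 = 75.0%, the internal panel 412/632 = 65.2% → the 2025 panel
Overall: the 2025 panel 414/978 = 42.3%, the internal panel 432/696 = 62.1% → the internal panel
(The 2025 panel wins every proposal group but the internal panel wins overall — the 2025 panel's proposals skew toward the low-rate infrastructure group.)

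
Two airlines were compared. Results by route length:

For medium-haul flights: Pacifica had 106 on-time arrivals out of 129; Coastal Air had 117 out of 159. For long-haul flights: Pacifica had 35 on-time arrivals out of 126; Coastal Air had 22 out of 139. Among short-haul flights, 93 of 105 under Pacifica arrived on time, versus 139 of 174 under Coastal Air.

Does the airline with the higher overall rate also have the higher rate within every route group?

Medium-haul: Pacifica 106/129 = 82.2%, Coastal Air 117/159 = 73.6% → Pacifica
Long-haul: Pacifica 35/126 = 27.8%, Coastal Air 22/139 = 15.8% → Pacifica
Short-haul: Pacifica 93/105 = 88.6%, Coastal Air 139/174 = 79.9% → Pacifica
Overall: Pacifica 234/360 = 65.0%, Coastal Air 278/472 = 58.9% → Pacifica
Pacifica wins overall and in every route group — no reversal.

Yes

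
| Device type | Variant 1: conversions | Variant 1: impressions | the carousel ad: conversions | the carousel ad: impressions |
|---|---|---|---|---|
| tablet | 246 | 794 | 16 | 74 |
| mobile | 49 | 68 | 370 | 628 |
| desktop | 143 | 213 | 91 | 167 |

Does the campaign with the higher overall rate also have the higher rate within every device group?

No

Tablet: Variant 1 246/794 = 31.0%, the carousel ad 16/74 = 21.6% → Variant 1
Mobile: Variant 1 49/68 = 72.1%, the carousel ad 370/628 = 58.9% → Variant 1
Desktop: Variant 1 143/213 = 67.1%, the carousel ad 91/167 = 54.5% → Variant 1
Overall: Variant 1 438/1075 = 40.7%, the carousel ad 477/869 = 54.9% → the carousel ad
Variant 1 wins each device group but the carousel ad wins overall — the comparison reverses. Variant 1's impressions skew toward tablet, which has a lower base rate.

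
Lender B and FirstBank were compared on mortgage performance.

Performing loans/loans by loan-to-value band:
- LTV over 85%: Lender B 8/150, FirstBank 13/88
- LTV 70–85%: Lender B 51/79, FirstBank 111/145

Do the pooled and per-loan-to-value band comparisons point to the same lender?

Yes

LTV over 85%: Lender B 8/150 = 5.3%, FirstBank 13/88 = 14.8% → FirstBank
LTV 70–85%: Lender B 51/79 = 64.6%, FirstBank 111/145 = 76.6% → FirstBank
Overall: Lender B 59/229 = 25.8%, FirstBank 124/233 = 53.2% → FirstBank
FirstBank wins overall and in every loan-to-value group — no reversal.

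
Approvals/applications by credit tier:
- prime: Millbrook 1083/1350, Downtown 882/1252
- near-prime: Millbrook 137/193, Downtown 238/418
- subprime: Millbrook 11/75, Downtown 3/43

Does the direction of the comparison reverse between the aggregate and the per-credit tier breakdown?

No

Prime: Millbrook 1083/1350 = 80.2%, Downtown 882/1252 = 70.4% → Millbrook
Near-prime: Millbrook 137/193 = 71.0%, Downtown 238/418 = 56.9% → Millbrook
Subprime: Millbrook 11/75 = 14.7%, Downtown 3/43 = 7.0% → Millbrook
Overall: Millbrook 1231/1618 = 76.1%, Downtown 1123/1713 = 65.6% → Millbrook
Millbrook wins overall and in every credit group — no reversal.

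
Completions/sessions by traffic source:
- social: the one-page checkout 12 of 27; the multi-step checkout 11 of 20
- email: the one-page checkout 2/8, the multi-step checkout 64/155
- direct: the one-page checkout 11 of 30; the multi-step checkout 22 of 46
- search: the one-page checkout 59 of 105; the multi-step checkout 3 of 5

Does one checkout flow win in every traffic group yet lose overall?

Social: the one-page checkout 12/27 = 44.4%, the multi-step checkout 11/20 = 55.0% → the multi-step checkout
Email: the one-page checkout 2/8 = 25.0%, the multi-step checkout 64/155 = 41.3% → the multi-step checkout
Direct: the one-page checkout 11/30 = 36.7%, the multi-step checkout 22/46 = 47.8% → the multi-step checkout
Search: the one-page checkout 59/105 = 56.2%, the multi-step checkout 3/5 = 60.0% → the multi-step checkout
Overall: the one-page checkout 84/170 = 49.4%, the multi-step checkout 100/226 = 44.2% → the one-page checkout
The multi-step checkout wins each traffic group but the one-page checkout wins overall — the comparison reverses. The multi-step checkout's sessions skew toward email, which has a lower base rate.

Yes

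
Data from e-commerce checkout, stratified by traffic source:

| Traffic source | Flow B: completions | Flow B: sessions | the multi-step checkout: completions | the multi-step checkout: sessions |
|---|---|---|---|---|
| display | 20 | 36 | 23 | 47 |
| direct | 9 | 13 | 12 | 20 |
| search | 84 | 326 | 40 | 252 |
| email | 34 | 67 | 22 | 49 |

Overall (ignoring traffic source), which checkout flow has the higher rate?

Display: Flow B 20/36 = 55.6%, the multi-step checkout 23/47 = 48.9% → Flow B
Direct: Flow B 9/13 = 69.2%, the multi-step checkout 12/20 = 60.0% → Flow B
Search: Flow B 84/326 = 25.8%, the multi-step checkout 40/252 = 15.9% → Flow B
Email: Flow B 34/67 = 50.7%, the multi-step checkout 22/49 = 44.9% → Flow B
Overall: Flow B 147/442 = 33.3%, the multi-step checkout 97/368 = 26.4% → Flow B

Flow B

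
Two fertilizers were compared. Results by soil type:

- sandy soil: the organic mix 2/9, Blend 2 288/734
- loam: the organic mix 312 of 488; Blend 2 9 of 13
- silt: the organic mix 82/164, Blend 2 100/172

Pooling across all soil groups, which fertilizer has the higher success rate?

Sandy soil: the organic mix 2/9 = 22.2%, Blend 2 288/734 = 39.2% → Blend 2
Loam: the organic mix 312/488 = 63.9%, Blend 2 9/13 = 69.2% → Blend 2
Silt: the organic mix 82/164 = 50.0%, Blend 2 100/172 = 58.1% → Blend 2
Overall: the organic mix 396/661 = 59.9%, Blend 2 397/919 = 43.2% → the organic mix
(Blend 2 wins every soil group but the organic mix wins overall — Blend 2's plots skew toward the low-rate sandy soil group.)

the organic mix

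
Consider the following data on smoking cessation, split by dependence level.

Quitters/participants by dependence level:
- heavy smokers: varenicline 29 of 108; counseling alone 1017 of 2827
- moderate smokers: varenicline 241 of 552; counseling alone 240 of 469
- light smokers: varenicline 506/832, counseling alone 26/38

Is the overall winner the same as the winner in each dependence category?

No

Heavy smokers: varenicline 29/108 = 26.9%, counseling alone 1017/2827 = 36.0% → counseling alone
Moderate smokers: varenicline 241/552 = 43.7%, counseling alone 240/469 = 51.2% → counseling alone
Light smokers: varenicline 506/832 = 60.8%, counseling alone 26/38 = 68.4% → counseling alone
Overall: varenicline 776/1492 = 52.0%, counseling alone 1283/3334 = 38.5% → varenicline
Counseling alone wins each dependence group but varenicline wins overall — the comparison reverses. Counseling alone's participants skew toward heavy smokers, which has a lower base rate.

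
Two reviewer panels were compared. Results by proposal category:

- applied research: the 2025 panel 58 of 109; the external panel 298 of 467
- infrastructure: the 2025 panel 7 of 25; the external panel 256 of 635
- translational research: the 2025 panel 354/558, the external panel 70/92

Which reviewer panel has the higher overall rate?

Applied research: the 2025 panel 58/109 = 53.2%, the external panel 298/467 = 63.8% → the external panel
Infrastructure: the 2025 panel 7/25 = 28.0%, the external panel 256/635 = 40.3% → the external panel
Translational research: the 2025 panel 354/558 = 63.4%, the external panel 70/92 = 76.1% → the external panel
Overall: the 2025 panel 419/692 = 60.5%, the external panel 624/1194 = 52.3% → the 2025 panel
(The external panel wins every proposal group but the 2025 panel wins overall — the external panel's proposals skew toward the low-rate infrastructure group.)

the 2025 panel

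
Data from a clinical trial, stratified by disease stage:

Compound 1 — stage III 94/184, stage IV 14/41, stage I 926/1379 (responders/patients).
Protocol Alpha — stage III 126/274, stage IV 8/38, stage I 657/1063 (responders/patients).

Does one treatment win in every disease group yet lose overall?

No

Stage III: Compound 1 94/184 = 51.1%, Protocol Alpha 126/274 = 46.0% → Compound 1
Stage IV: Compound 1 14/41 = 34.1%, Protocol Alpha 8/38 = 21.1% → Compound 1
Stage I: Compound 1 926/1379 = 67.2%, Protocol Alpha 657/1063 = 61.8% → Compound 1
Overall: Compound 1 1034/1604 = 64.5%, Protocol Alpha 791/1375 = 57.5% → Compound 1
Compound 1 wins overall and in every disease group — no reversal.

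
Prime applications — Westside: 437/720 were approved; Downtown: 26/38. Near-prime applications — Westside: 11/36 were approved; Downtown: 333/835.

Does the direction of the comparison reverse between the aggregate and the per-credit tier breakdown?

Yes

Prime: Westside 437/720 = 60.7%, Downtown 26/38 = 68.4% → Downtown
Near-prime: Westside 11/36 = 30.6%, Downtown 333/835 = 39.9% → Downtown
Overall: Westside 448/756 = 59.3%, Downtown 359/873 = 41.1% → Westside
Downtown wins each credit group but Westside wins overall — the comparison reverses. Downtown's applications skew toward near-prime, which has a lower base rate.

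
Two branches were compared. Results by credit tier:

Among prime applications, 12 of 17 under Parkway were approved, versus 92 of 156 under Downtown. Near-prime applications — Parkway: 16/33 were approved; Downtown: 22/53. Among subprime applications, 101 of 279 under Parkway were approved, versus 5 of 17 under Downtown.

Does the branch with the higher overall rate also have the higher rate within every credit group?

Prime: Parkway 12/17 = 70.6%, Downtown 92/156 = 59.0% → Parkway
Near-prime: Parkway 16/33 = 48.5%, Downtown 22/53 = 41.5% → Parkway
Subprime: Parkway 101/279 = 36.2%, Downtown 5/17 = 29.4% → Parkway
Overall: Parkway 129/329 = 39.2%, Downtown 119/226 = 52.7% → Downtown
Parkway wins each credit group but Downtown wins overall — the comparison reverses. Parkway's applications skew toward subprime, which has a lower base rate.

No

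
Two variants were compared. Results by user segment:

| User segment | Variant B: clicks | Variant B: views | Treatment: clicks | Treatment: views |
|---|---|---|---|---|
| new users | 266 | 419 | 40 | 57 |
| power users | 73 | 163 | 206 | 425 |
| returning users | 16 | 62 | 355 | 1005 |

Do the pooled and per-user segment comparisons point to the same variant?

No

New users: Variant B 266/419 = 63.5%, Treatment 40/57 = 70.2% → Treatment
Power users: Variant B 73/163 = 44.8%, Treatment 206/425 = 48.5% → Treatment
Returning users: Variant B 16/62 = 25.8%, Treatment 355/1005 = 35.3% → Treatment
Overall: Variant B 355/644 = 55.1%, Treatment 601/1487 = 40.4% → Variant B
Treatment wins each user group but Variant B wins overall — the comparison reverses. Treatment's views skew toward returning users, which has a lower base rate.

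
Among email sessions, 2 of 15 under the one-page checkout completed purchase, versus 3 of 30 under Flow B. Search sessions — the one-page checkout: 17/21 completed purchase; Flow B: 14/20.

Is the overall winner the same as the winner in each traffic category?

Yes

Email: the one-page checkout 2/15 = 13.3%, Flow B 3/30 = 10.0% → the one-page checkout
Search: the one-page checkout 17/21 = 81.0%, Flow B 14/20 = 70.0% → the one-page checkout
Overall: the one-page checkout 19/36 = 52.8%, Flow B 17/50 = 34.0% → the one-page checkout
The one-page checkout wins overall and in every traffic group — no reversal.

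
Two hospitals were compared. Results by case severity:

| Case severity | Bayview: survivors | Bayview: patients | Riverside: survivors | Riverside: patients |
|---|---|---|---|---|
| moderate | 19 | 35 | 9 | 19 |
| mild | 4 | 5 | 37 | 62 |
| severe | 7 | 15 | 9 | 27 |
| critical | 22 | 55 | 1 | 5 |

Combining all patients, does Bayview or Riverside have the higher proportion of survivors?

Riverside

Moderate: Bayview 19/35 = 54.3%, Riverside 9/19 = 47.4% → Bayview
Mild: Bayview 4/5 = 80.0%, Riverside 37/62 = 59.7% → Bayview
Severe: Bayview 7/15 = 46.7%, Riverside 9/27 = 33.3% → Bayview
Critical: Bayview 22/55 = 40.0%, Riverside 1/5 = 20.0% → Bayview
Overall: Bayview 52/110 = 47.3%, Riverside 56/113 = 49.6% → Riverside
(Bayview wins every case group but Riverside wins overall — Bayview's patients skew toward the low-rate critical group.)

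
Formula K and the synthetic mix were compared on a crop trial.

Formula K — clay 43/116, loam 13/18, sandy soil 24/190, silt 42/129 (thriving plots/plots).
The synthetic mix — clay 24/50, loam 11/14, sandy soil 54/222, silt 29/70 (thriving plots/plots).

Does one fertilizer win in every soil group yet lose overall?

Clay: Formula K 43/116 = 37.1%, the synthetic mix 24/50 = 48.0% → the synthetic mix
Loam: Formula K 13/18 = 72.2%, the synthetic mix 11/14 = 78.6% → the synthetic mix
Sandy soil: Formula K 24/190 = 12.6%, the synthetic mix 54/222 = 24.3% → the synthetic mix
Silt: Formula K 42/129 = 32.6%, the synthetic mix 29/70 = 41.4% → the synthetic mix
Overall: Formula K 122/453 = 26.9%, the synthetic mix 118/356 = 33.1% → the synthetic mix
The synthetic mix wins overall and in every soil group — no reversal.

No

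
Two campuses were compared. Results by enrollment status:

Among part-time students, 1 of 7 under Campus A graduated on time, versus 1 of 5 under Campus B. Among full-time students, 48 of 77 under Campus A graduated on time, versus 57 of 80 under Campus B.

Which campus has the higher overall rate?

Part-time: Campus A 1/7 = 14.3%, Campus B 1/5 = 20.0% → Campus B
Full-time: Campus A 48/77 = 62.3%, Campus B 57/80 = 71.2% → Campus B
Overall: Campus A 49/84 = 58.3%, Campus B 58/85 = 68.2% → Campus B

Campus B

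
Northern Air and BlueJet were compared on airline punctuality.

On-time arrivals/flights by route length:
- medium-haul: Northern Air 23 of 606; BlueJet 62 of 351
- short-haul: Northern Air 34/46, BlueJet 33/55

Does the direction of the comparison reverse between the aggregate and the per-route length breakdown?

No

Medium-haul: Northern Air 23/606 = 3.8%, BlueJet 62/351 = 17.7% → BlueJet
Short-haul: Northern Air 34/46 = 73.9%, BlueJet 33/55 = 60.0% → Northern Air
Overall: Northern Air 57/652 = 8.7%, BlueJet 95/406 = 23.4% → BlueJet
Neither sweeps: Northern Air wins 1 of 2 groups, BlueJet wins 1. BlueJet wins overall but not every group — no Simpson reversal.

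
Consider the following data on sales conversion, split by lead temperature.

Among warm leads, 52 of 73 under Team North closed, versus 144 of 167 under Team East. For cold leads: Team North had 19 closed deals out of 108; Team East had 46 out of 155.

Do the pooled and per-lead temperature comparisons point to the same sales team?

Yes

Warm: Team North 52/73 = 71.2%, Team East 144/167 = 86.2% → Team East
Cold: Team North 19/108 = 17.6%, Team East 46/155 = 29.7% → Team East
Overall: Team North 71/181 = 39.2%, Team East 190/322 = 59.0% → Team East
Team East wins overall and in every lead group — no reversal.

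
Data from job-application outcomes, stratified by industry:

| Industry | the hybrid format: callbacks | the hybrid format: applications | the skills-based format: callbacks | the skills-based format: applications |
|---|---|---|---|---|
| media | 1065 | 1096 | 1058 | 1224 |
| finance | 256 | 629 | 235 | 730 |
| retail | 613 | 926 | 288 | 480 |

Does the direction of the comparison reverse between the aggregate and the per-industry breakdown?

No

Media: the hybrid format 1065/1096 = 97.2%, the skills-based format 1058/1224 = 86.4% → the hybrid format
Finance: the hybrid format 256/629 = 40.7%, the skills-based format 235/730 = 32.2% → the hybrid format
Retail: the hybrid format 613/926 = 66.2%, the skills-based format 288/480 = 60.0% → the hybrid format
Overall: the hybrid format 1934/2651 = 73.0%, the skills-based format 1581/2434 = 65.0% → the hybrid format
The hybrid format wins overall and in every industry group — no reversal.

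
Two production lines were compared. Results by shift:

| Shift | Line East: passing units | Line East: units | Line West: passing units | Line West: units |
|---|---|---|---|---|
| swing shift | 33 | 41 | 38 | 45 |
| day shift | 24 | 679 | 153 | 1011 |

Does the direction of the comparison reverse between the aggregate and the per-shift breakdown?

Swing shift: Line East 33/41 = 80.5%, Line West 38/45 = 84.4% → Line West
Day shift: Line East 24/679 = 3.5%, Line West 153/1011 = 15.1% → Line West
Overall: Line East 57/720 = 7.9%, Line West 191/1056 = 18.1% → Line West
Line West wins overall and in every shift group — no reversal.

No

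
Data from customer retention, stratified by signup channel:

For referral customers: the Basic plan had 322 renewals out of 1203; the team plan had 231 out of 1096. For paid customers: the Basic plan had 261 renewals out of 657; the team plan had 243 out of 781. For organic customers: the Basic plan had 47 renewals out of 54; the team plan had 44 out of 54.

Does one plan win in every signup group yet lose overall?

Referral: the Basic plan 322/1203 = 26.8%, the team plan 231/1096 = 21.1% → the Basic plan
Paid: the Basic plan 261/657 = 39.7%, the team plan 243/781 = 31.1% → the Basic plan
Organic: the Basic plan 47/54 = 87.0%, the team plan 44/54 = 81.5% → the Basic plan
Overall: the Basic plan 630/1914 = 32.9%, the team plan 518/1931 = 26.8% → the Basic plan
The Basic plan wins overall and in every signup group — no reversal.

No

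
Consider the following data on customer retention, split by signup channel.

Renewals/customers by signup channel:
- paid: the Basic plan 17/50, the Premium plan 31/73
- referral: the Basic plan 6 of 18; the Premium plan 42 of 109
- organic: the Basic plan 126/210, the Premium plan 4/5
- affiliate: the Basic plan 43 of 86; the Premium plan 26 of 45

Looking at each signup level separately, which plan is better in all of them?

the Premium plan

Paid: the Basic plan 17/50 = 34.0%, the Premium plan 31/73 = 42.5% → the Premium plan
Referral: the Basic plan 6/18 = 33.3%, the Premium plan 42/109 = 38.5% → the Premium plan
Organic: the Basic plan 126/210 = 60.0%, the Premium plan 4/5 = 80.0% → the Premium plan
Affiliate: the Basic plan 43/86 = 50.0%, the Premium plan 26/45 = 57.8% → the Premium plan
The Premium plan has the higher rate in all 4 groups.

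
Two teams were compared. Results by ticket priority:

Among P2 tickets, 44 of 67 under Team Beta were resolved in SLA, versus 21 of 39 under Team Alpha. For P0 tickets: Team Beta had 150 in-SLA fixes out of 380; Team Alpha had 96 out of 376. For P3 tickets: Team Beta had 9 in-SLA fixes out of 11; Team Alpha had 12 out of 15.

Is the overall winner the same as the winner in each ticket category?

Yes

P2: Team Beta 44/67 = 65.7%, Team Alpha 21/39 = 53.8% → Team Beta
P0: Team Beta 150/380 = 39.5%, Team Alpha 96/376 = 25.5% → Team Beta
P3: Team Beta 9/11 = 81.8%, Team Alpha 12/15 = 80.0% → Team Beta
Overall: Team Beta 203/458 = 44.3%, Team Alpha 129/430 = 30.0% → Team Beta
Team Beta wins overall and in every ticket group — no reversal.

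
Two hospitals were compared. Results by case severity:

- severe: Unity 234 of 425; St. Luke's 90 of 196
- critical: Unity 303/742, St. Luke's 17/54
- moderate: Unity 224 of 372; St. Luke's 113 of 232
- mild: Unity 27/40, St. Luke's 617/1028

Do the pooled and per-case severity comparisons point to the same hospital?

No

Severe: Unity 234/425 = 55.1%, St. Luke's 90/196 = 45.9% → Unity
Critical: Unity 303/742 = 40.8%, St. Luke's 17/54 = 31.5% → Unity
Moderate: Unity 224/372 = 60.2%, St. Luke's 113/232 = 48.7% → Unity
Mild: Unity 27/40 = 67.5%, St. Luke's 617/1028 = 60.0% → Unity
Overall: Unity 788/1579 = 49.9%, St. Luke's 837/1510 = 55.4% → St. Luke's
Unity wins each case group but St. Luke's wins overall — the comparison reverses. Unity's patients skew toward critical, which has a lower base rate.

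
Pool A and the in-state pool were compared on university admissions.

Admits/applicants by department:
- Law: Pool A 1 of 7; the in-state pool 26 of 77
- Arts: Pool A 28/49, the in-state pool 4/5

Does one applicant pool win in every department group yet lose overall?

Yes

Law: Pool A 1/7 = 14.3%, the in-state pool 26/77 = 33.8% → the in-state pool
Arts: Pool A 28/49 = 57.1%, the in-state pool 4/5 = 80.0% → the in-state pool
Overall: Pool A 29/56 = 51.8%, the in-state pool 30/82 = 36.6% → Pool A
The in-state pool wins each department group but Pool A wins overall — the comparison reverses. The in-state pool's applicants skew toward Law, which has a lower base rate.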